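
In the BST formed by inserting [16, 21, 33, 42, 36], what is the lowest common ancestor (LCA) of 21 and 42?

Tree insertion order: [16, 21, 33, 42, 36]
Tree (level-order array): [16, None, 21, None, 33, None, 42, 36]
In a BST, the LCA of p=21, q=42 is the first node v on the
root-to-leaf path with p <= v <= q (go left if both < v, right if both > v).
Walk from root:
  at 16: both 21 and 42 > 16, go right
  at 21: 21 <= 21 <= 42, this is the LCA
LCA = 21


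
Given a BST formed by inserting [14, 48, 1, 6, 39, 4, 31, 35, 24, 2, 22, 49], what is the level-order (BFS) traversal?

Tree insertion order: [14, 48, 1, 6, 39, 4, 31, 35, 24, 2, 22, 49]
Tree (level-order array): [14, 1, 48, None, 6, 39, 49, 4, None, 31, None, None, None, 2, None, 24, 35, None, None, 22]
BFS from the root, enqueuing left then right child of each popped node:
  queue [14] -> pop 14, enqueue [1, 48], visited so far: [14]
  queue [1, 48] -> pop 1, enqueue [6], visited so far: [14, 1]
  queue [48, 6] -> pop 48, enqueue [39, 49], visited so far: [14, 1, 48]
  queue [6, 39, 49] -> pop 6, enqueue [4], visited so far: [14, 1, 48, 6]
  queue [39, 49, 4] -> pop 39, enqueue [31], visited so far: [14, 1, 48, 6, 39]
  queue [49, 4, 31] -> pop 49, enqueue [none], visited so far: [14, 1, 48, 6, 39, 49]
  queue [4, 31] -> pop 4, enqueue [2], visited so far: [14, 1, 48, 6, 39, 49, 4]
  queue [31, 2] -> pop 31, enqueue [24, 35], visited so far: [14, 1, 48, 6, 39, 49, 4, 31]
  queue [2, 24, 35] -> pop 2, enqueue [none], visited so far: [14, 1, 48, 6, 39, 49, 4, 31, 2]
  queue [24, 35] -> pop 24, enqueue [22], visited so far: [14, 1, 48, 6, 39, 49, 4, 31, 2, 24]
  queue [35, 22] -> pop 35, enqueue [none], visited so far: [14, 1, 48, 6, 39, 49, 4, 31, 2, 24, 35]
  queue [22] -> pop 22, enqueue [none], visited so far: [14, 1, 48, 6, 39, 49, 4, 31, 2, 24, 35, 22]
Result: [14, 1, 48, 6, 39, 49, 4, 31, 2, 24, 35, 22]


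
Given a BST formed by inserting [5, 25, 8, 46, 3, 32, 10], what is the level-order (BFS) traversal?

Tree insertion order: [5, 25, 8, 46, 3, 32, 10]
Tree (level-order array): [5, 3, 25, None, None, 8, 46, None, 10, 32]
BFS from the root, enqueuing left then right child of each popped node:
  queue [5] -> pop 5, enqueue [3, 25], visited so far: [5]
  queue [3, 25] -> pop 3, enqueue [none], visited so far: [5, 3]
  queue [25] -> pop 25, enqueue [8, 46], visited so far: [5, 3, 25]
  queue [8, 46] -> pop 8, enqueue [10], visited so far: [5, 3, 25, 8]
  queue [46, 10] -> pop 46, enqueue [32], visited so far: [5, 3, 25, 8, 46]
  queue [10, 32] -> pop 10, enqueue [none], visited so far: [5, 3, 25, 8, 46, 10]
  queue [32] -> pop 32, enqueue [none], visited so far: [5, 3, 25, 8, 46, 10, 32]
Result: [5, 3, 25, 8, 46, 10, 32]


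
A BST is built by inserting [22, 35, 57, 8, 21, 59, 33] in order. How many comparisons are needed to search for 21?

Search path for 21: 22 -> 8 -> 21
Found: True
Comparisons: 3


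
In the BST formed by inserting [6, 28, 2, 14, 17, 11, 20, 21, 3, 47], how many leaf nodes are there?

Tree built from: [6, 28, 2, 14, 17, 11, 20, 21, 3, 47]
Tree (level-order array): [6, 2, 28, None, 3, 14, 47, None, None, 11, 17, None, None, None, None, None, 20, None, 21]
Rule: A leaf has 0 children.
Per-node child counts:
  node 6: 2 child(ren)
  node 2: 1 child(ren)
  node 3: 0 child(ren)
  node 28: 2 child(ren)
  node 14: 2 child(ren)
  node 11: 0 child(ren)
  node 17: 1 child(ren)
  node 20: 1 child(ren)
  node 21: 0 child(ren)
  node 47: 0 child(ren)
Matching nodes: [3, 11, 21, 47]
Count of leaf nodes: 4


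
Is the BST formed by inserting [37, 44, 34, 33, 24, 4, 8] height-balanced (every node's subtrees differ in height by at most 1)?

Tree (level-order array): [37, 34, 44, 33, None, None, None, 24, None, 4, None, None, 8]
Definition: a tree is height-balanced if, at every node, |h(left) - h(right)| <= 1 (empty subtree has height -1).
Bottom-up per-node check:
  node 8: h_left=-1, h_right=-1, diff=0 [OK], height=0
  node 4: h_left=-1, h_right=0, diff=1 [OK], height=1
  node 24: h_left=1, h_right=-1, diff=2 [FAIL (|1--1|=2 > 1)], height=2
  node 33: h_left=2, h_right=-1, diff=3 [FAIL (|2--1|=3 > 1)], height=3
  node 34: h_left=3, h_right=-1, diff=4 [FAIL (|3--1|=4 > 1)], height=4
  node 44: h_left=-1, h_right=-1, diff=0 [OK], height=0
  node 37: h_left=4, h_right=0, diff=4 [FAIL (|4-0|=4 > 1)], height=5
Node 24 violates the condition: |1 - -1| = 2 > 1.
Result: Not balanced


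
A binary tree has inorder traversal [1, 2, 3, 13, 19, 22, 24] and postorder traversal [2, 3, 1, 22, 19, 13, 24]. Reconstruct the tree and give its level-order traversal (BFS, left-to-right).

Inorder:   [1, 2, 3, 13, 19, 22, 24]
Postorder: [2, 3, 1, 22, 19, 13, 24]
Algorithm: postorder visits root last, so walk postorder right-to-left;
each value is the root of the current inorder slice — split it at that
value, recurse on the right subtree first, then the left.
Recursive splits:
  root=24; inorder splits into left=[1, 2, 3, 13, 19, 22], right=[]
  root=13; inorder splits into left=[1, 2, 3], right=[19, 22]
  root=19; inorder splits into left=[], right=[22]
  root=22; inorder splits into left=[], right=[]
  root=1; inorder splits into left=[], right=[2, 3]
  root=3; inorder splits into left=[2], right=[]
  root=2; inorder splits into left=[], right=[]
Reconstructed level-order: [24, 13, 1, 19, 3, 22, 2]


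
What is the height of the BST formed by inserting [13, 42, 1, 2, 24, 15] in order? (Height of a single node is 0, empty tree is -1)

Insertion order: [13, 42, 1, 2, 24, 15]
Tree (level-order array): [13, 1, 42, None, 2, 24, None, None, None, 15]
Compute height bottom-up (empty subtree = -1):
  height(2) = 1 + max(-1, -1) = 0
  height(1) = 1 + max(-1, 0) = 1
  height(15) = 1 + max(-1, -1) = 0
  height(24) = 1 + max(0, -1) = 1
  height(42) = 1 + max(1, -1) = 2
  height(13) = 1 + max(1, 2) = 3
Height = 3


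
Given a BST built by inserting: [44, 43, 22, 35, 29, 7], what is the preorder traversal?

Tree insertion order: [44, 43, 22, 35, 29, 7]
Tree (level-order array): [44, 43, None, 22, None, 7, 35, None, None, 29]
Preorder traversal: [44, 43, 22, 7, 35, 29]


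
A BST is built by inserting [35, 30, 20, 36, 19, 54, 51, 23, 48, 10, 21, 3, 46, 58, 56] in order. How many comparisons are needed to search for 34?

Search path for 34: 35 -> 30
Found: False
Comparisons: 2


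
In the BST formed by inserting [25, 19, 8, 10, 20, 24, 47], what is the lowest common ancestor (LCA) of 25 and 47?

Tree insertion order: [25, 19, 8, 10, 20, 24, 47]
Tree (level-order array): [25, 19, 47, 8, 20, None, None, None, 10, None, 24]
In a BST, the LCA of p=25, q=47 is the first node v on the
root-to-leaf path with p <= v <= q (go left if both < v, right if both > v).
Walk from root:
  at 25: 25 <= 25 <= 47, this is the LCA
LCA = 25


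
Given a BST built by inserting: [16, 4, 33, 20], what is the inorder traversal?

Tree insertion order: [16, 4, 33, 20]
Tree (level-order array): [16, 4, 33, None, None, 20]
Inorder traversal: [4, 16, 20, 33]


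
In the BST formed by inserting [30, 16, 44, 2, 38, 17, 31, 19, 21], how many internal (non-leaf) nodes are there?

Tree built from: [30, 16, 44, 2, 38, 17, 31, 19, 21]
Tree (level-order array): [30, 16, 44, 2, 17, 38, None, None, None, None, 19, 31, None, None, 21]
Rule: An internal node has at least one child.
Per-node child counts:
  node 30: 2 child(ren)
  node 16: 2 child(ren)
  node 2: 0 child(ren)
  node 17: 1 child(ren)
  node 19: 1 child(ren)
  node 21: 0 child(ren)
  node 44: 1 child(ren)
  node 38: 1 child(ren)
  node 31: 0 child(ren)
Matching nodes: [30, 16, 17, 19, 44, 38]
Count of internal (non-leaf) nodes: 6


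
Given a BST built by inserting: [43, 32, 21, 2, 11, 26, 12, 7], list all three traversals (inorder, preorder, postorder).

Tree insertion order: [43, 32, 21, 2, 11, 26, 12, 7]
Tree (level-order array): [43, 32, None, 21, None, 2, 26, None, 11, None, None, 7, 12]
Inorder (L, root, R): [2, 7, 11, 12, 21, 26, 32, 43]
Preorder (root, L, R): [43, 32, 21, 2, 11, 7, 12, 26]
Postorder (L, R, root): [7, 12, 11, 2, 26, 21, 32, 43]


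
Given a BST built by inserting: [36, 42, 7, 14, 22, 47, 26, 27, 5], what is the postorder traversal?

Tree insertion order: [36, 42, 7, 14, 22, 47, 26, 27, 5]
Tree (level-order array): [36, 7, 42, 5, 14, None, 47, None, None, None, 22, None, None, None, 26, None, 27]
Postorder traversal: [5, 27, 26, 22, 14, 7, 47, 42, 36]


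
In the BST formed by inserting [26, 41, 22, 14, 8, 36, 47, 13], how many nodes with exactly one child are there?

Tree built from: [26, 41, 22, 14, 8, 36, 47, 13]
Tree (level-order array): [26, 22, 41, 14, None, 36, 47, 8, None, None, None, None, None, None, 13]
Rule: These are nodes with exactly 1 non-null child.
Per-node child counts:
  node 26: 2 child(ren)
  node 22: 1 child(ren)
  node 14: 1 child(ren)
  node 8: 1 child(ren)
  node 13: 0 child(ren)
  node 41: 2 child(ren)
  node 36: 0 child(ren)
  node 47: 0 child(ren)
Matching nodes: [22, 14, 8]
Count of nodes with exactly one child: 3


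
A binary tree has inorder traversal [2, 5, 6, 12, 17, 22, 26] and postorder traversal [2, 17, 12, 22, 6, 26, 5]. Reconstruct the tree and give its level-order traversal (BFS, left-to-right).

Inorder:   [2, 5, 6, 12, 17, 22, 26]
Postorder: [2, 17, 12, 22, 6, 26, 5]
Algorithm: postorder visits root last, so walk postorder right-to-left;
each value is the root of the current inorder slice — split it at that
value, recurse on the right subtree first, then the left.
Recursive splits:
  root=5; inorder splits into left=[2], right=[6, 12, 17, 22, 26]
  root=26; inorder splits into left=[6, 12, 17, 22], right=[]
  root=6; inorder splits into left=[], right=[12, 17, 22]
  root=22; inorder splits into left=[12, 17], right=[]
  root=12; inorder splits into left=[], right=[17]
  root=17; inorder splits into left=[], right=[]
  root=2; inorder splits into left=[], right=[]
Reconstructed level-order: [5, 2, 26, 6, 22, 12, 17]


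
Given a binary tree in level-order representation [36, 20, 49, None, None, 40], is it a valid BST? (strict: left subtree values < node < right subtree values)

Level-order array: [36, 20, 49, None, None, 40]
Validate using subtree bounds (lo, hi): at each node, require lo < value < hi,
then recurse left with hi=value and right with lo=value.
Preorder trace (stopping at first violation):
  at node 36 with bounds (-inf, +inf): OK
  at node 20 with bounds (-inf, 36): OK
  at node 49 with bounds (36, +inf): OK
  at node 40 with bounds (36, 49): OK
No violation found at any node.
Result: Valid BST


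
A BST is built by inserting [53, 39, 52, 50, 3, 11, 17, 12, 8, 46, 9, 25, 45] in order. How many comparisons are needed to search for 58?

Search path for 58: 53
Found: False
Comparisons: 1


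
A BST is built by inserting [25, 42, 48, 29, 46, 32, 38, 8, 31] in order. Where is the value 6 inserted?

Starting tree (level order): [25, 8, 42, None, None, 29, 48, None, 32, 46, None, 31, 38]
Insertion path: 25 -> 8
Result: insert 6 as left child of 8
Final tree (level order): [25, 8, 42, 6, None, 29, 48, None, None, None, 32, 46, None, 31, 38]


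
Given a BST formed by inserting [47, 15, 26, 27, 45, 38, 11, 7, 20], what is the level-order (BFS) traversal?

Tree insertion order: [47, 15, 26, 27, 45, 38, 11, 7, 20]
Tree (level-order array): [47, 15, None, 11, 26, 7, None, 20, 27, None, None, None, None, None, 45, 38]
BFS from the root, enqueuing left then right child of each popped node:
  queue [47] -> pop 47, enqueue [15], visited so far: [47]
  queue [15] -> pop 15, enqueue [11, 26], visited so far: [47, 15]
  queue [11, 26] -> pop 11, enqueue [7], visited so far: [47, 15, 11]
  queue [26, 7] -> pop 26, enqueue [20, 27], visited so far: [47, 15, 11, 26]
  queue [7, 20, 27] -> pop 7, enqueue [none], visited so far: [47, 15, 11, 26, 7]
  queue [20, 27] -> pop 20, enqueue [none], visited so far: [47, 15, 11, 26, 7, 20]
  queue [27] -> pop 27, enqueue [45], visited so far: [47, 15, 11, 26, 7, 20, 27]
  queue [45] -> pop 45, enqueue [38], visited so far: [47, 15, 11, 26, 7, 20, 27, 45]
  queue [38] -> pop 38, enqueue [none], visited so far: [47, 15, 11, 26, 7, 20, 27, 45, 38]
Result: [47, 15, 11, 26, 7, 20, 27, 45, 38]


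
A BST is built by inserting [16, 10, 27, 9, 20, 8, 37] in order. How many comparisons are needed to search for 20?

Search path for 20: 16 -> 27 -> 20
Found: True
Comparisons: 3


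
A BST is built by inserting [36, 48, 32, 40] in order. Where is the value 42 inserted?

Starting tree (level order): [36, 32, 48, None, None, 40]
Insertion path: 36 -> 48 -> 40
Result: insert 42 as right child of 40
Final tree (level order): [36, 32, 48, None, None, 40, None, None, 42]


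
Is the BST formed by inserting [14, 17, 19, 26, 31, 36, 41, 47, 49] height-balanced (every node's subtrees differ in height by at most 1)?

Tree (level-order array): [14, None, 17, None, 19, None, 26, None, 31, None, 36, None, 41, None, 47, None, 49]
Definition: a tree is height-balanced if, at every node, |h(left) - h(right)| <= 1 (empty subtree has height -1).
Bottom-up per-node check:
  node 49: h_left=-1, h_right=-1, diff=0 [OK], height=0
  node 47: h_left=-1, h_right=0, diff=1 [OK], height=1
  node 41: h_left=-1, h_right=1, diff=2 [FAIL (|-1-1|=2 > 1)], height=2
  node 36: h_left=-1, h_right=2, diff=3 [FAIL (|-1-2|=3 > 1)], height=3
  node 31: h_left=-1, h_right=3, diff=4 [FAIL (|-1-3|=4 > 1)], height=4
  node 26: h_left=-1, h_right=4, diff=5 [FAIL (|-1-4|=5 > 1)], height=5
  node 19: h_left=-1, h_right=5, diff=6 [FAIL (|-1-5|=6 > 1)], height=6
  node 17: h_left=-1, h_right=6, diff=7 [FAIL (|-1-6|=7 > 1)], height=7
  node 14: h_left=-1, h_right=7, diff=8 [FAIL (|-1-7|=8 > 1)], height=8
Node 41 violates the condition: |-1 - 1| = 2 > 1.
Result: Not balanced


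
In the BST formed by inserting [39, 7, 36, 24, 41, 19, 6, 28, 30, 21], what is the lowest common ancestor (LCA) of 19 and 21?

Tree insertion order: [39, 7, 36, 24, 41, 19, 6, 28, 30, 21]
Tree (level-order array): [39, 7, 41, 6, 36, None, None, None, None, 24, None, 19, 28, None, 21, None, 30]
In a BST, the LCA of p=19, q=21 is the first node v on the
root-to-leaf path with p <= v <= q (go left if both < v, right if both > v).
Walk from root:
  at 39: both 19 and 21 < 39, go left
  at 7: both 19 and 21 > 7, go right
  at 36: both 19 and 21 < 36, go left
  at 24: both 19 and 21 < 24, go left
  at 19: 19 <= 19 <= 21, this is the LCA
LCA = 19


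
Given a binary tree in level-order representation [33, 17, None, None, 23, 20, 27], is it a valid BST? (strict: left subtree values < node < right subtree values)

Level-order array: [33, 17, None, None, 23, 20, 27]
Validate using subtree bounds (lo, hi): at each node, require lo < value < hi,
then recurse left with hi=value and right with lo=value.
Preorder trace (stopping at first violation):
  at node 33 with bounds (-inf, +inf): OK
  at node 17 with bounds (-inf, 33): OK
  at node 23 with bounds (17, 33): OK
  at node 20 with bounds (17, 23): OK
  at node 27 with bounds (23, 33): OK
No violation found at any node.
Result: Valid BST


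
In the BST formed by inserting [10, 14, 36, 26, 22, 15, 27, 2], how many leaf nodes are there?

Tree built from: [10, 14, 36, 26, 22, 15, 27, 2]
Tree (level-order array): [10, 2, 14, None, None, None, 36, 26, None, 22, 27, 15]
Rule: A leaf has 0 children.
Per-node child counts:
  node 10: 2 child(ren)
  node 2: 0 child(ren)
  node 14: 1 child(ren)
  node 36: 1 child(ren)
  node 26: 2 child(ren)
  node 22: 1 child(ren)
  node 15: 0 child(ren)
  node 27: 0 child(ren)
Matching nodes: [2, 15, 27]
Count of leaf nodes: 3


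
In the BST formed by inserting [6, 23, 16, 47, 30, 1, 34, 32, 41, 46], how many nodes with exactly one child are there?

Tree built from: [6, 23, 16, 47, 30, 1, 34, 32, 41, 46]
Tree (level-order array): [6, 1, 23, None, None, 16, 47, None, None, 30, None, None, 34, 32, 41, None, None, None, 46]
Rule: These are nodes with exactly 1 non-null child.
Per-node child counts:
  node 6: 2 child(ren)
  node 1: 0 child(ren)
  node 23: 2 child(ren)
  node 16: 0 child(ren)
  node 47: 1 child(ren)
  node 30: 1 child(ren)
  node 34: 2 child(ren)
  node 32: 0 child(ren)
  node 41: 1 child(ren)
  node 46: 0 child(ren)
Matching nodes: [47, 30, 41]
Count of nodes with exactly one child: 3


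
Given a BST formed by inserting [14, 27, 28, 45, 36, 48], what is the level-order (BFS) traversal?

Tree insertion order: [14, 27, 28, 45, 36, 48]
Tree (level-order array): [14, None, 27, None, 28, None, 45, 36, 48]
BFS from the root, enqueuing left then right child of each popped node:
  queue [14] -> pop 14, enqueue [27], visited so far: [14]
  queue [27] -> pop 27, enqueue [28], visited so far: [14, 27]
  queue [28] -> pop 28, enqueue [45], visited so far: [14, 27, 28]
  queue [45] -> pop 45, enqueue [36, 48], visited so far: [14, 27, 28, 45]
  queue [36, 48] -> pop 36, enqueue [none], visited so far: [14, 27, 28, 45, 36]
  queue [48] -> pop 48, enqueue [none], visited so far: [14, 27, 28, 45, 36, 48]
Result: [14, 27, 28, 45, 36, 48]


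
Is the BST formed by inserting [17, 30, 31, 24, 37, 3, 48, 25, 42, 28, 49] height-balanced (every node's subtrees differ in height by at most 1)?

Tree (level-order array): [17, 3, 30, None, None, 24, 31, None, 25, None, 37, None, 28, None, 48, None, None, 42, 49]
Definition: a tree is height-balanced if, at every node, |h(left) - h(right)| <= 1 (empty subtree has height -1).
Bottom-up per-node check:
  node 3: h_left=-1, h_right=-1, diff=0 [OK], height=0
  node 28: h_left=-1, h_right=-1, diff=0 [OK], height=0
  node 25: h_left=-1, h_right=0, diff=1 [OK], height=1
  node 24: h_left=-1, h_right=1, diff=2 [FAIL (|-1-1|=2 > 1)], height=2
  node 42: h_left=-1, h_right=-1, diff=0 [OK], height=0
  node 49: h_left=-1, h_right=-1, diff=0 [OK], height=0
  node 48: h_left=0, h_right=0, diff=0 [OK], height=1
  node 37: h_left=-1, h_right=1, diff=2 [FAIL (|-1-1|=2 > 1)], height=2
  node 31: h_left=-1, h_right=2, diff=3 [FAIL (|-1-2|=3 > 1)], height=3
  node 30: h_left=2, h_right=3, diff=1 [OK], height=4
  node 17: h_left=0, h_right=4, diff=4 [FAIL (|0-4|=4 > 1)], height=5
Node 24 violates the condition: |-1 - 1| = 2 > 1.
Result: Not balanced


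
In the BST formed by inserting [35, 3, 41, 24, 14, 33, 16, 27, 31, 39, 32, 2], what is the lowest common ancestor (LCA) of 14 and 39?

Tree insertion order: [35, 3, 41, 24, 14, 33, 16, 27, 31, 39, 32, 2]
Tree (level-order array): [35, 3, 41, 2, 24, 39, None, None, None, 14, 33, None, None, None, 16, 27, None, None, None, None, 31, None, 32]
In a BST, the LCA of p=14, q=39 is the first node v on the
root-to-leaf path with p <= v <= q (go left if both < v, right if both > v).
Walk from root:
  at 35: 14 <= 35 <= 39, this is the LCA
LCA = 35


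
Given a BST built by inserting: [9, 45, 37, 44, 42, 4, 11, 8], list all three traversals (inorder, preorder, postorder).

Tree insertion order: [9, 45, 37, 44, 42, 4, 11, 8]
Tree (level-order array): [9, 4, 45, None, 8, 37, None, None, None, 11, 44, None, None, 42]
Inorder (L, root, R): [4, 8, 9, 11, 37, 42, 44, 45]
Preorder (root, L, R): [9, 4, 8, 45, 37, 11, 44, 42]
Postorder (L, R, root): [8, 4, 11, 42, 44, 37, 45, 9]


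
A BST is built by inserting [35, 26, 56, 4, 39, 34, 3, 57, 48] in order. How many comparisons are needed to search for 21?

Search path for 21: 35 -> 26 -> 4
Found: False
Comparisons: 3


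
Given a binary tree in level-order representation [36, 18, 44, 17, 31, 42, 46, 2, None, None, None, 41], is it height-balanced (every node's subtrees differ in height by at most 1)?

Tree (level-order array): [36, 18, 44, 17, 31, 42, 46, 2, None, None, None, 41]
Definition: a tree is height-balanced if, at every node, |h(left) - h(right)| <= 1 (empty subtree has height -1).
Bottom-up per-node check:
  node 2: h_left=-1, h_right=-1, diff=0 [OK], height=0
  node 17: h_left=0, h_right=-1, diff=1 [OK], height=1
  node 31: h_left=-1, h_right=-1, diff=0 [OK], height=0
  node 18: h_left=1, h_right=0, diff=1 [OK], height=2
  node 41: h_left=-1, h_right=-1, diff=0 [OK], height=0
  node 42: h_left=0, h_right=-1, diff=1 [OK], height=1
  node 46: h_left=-1, h_right=-1, diff=0 [OK], height=0
  node 44: h_left=1, h_right=0, diff=1 [OK], height=2
  node 36: h_left=2, h_right=2, diff=0 [OK], height=3
All nodes satisfy the balance condition.
Result: Balanced


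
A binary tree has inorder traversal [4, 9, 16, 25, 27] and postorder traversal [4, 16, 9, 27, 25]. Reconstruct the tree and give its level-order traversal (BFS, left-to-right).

Inorder:   [4, 9, 16, 25, 27]
Postorder: [4, 16, 9, 27, 25]
Algorithm: postorder visits root last, so walk postorder right-to-left;
each value is the root of the current inorder slice — split it at that
value, recurse on the right subtree first, then the left.
Recursive splits:
  root=25; inorder splits into left=[4, 9, 16], right=[27]
  root=27; inorder splits into left=[], right=[]
  root=9; inorder splits into left=[4], right=[16]
  root=16; inorder splits into left=[], right=[]
  root=4; inorder splits into left=[], right=[]
Reconstructed level-order: [25, 9, 27, 4, 16]


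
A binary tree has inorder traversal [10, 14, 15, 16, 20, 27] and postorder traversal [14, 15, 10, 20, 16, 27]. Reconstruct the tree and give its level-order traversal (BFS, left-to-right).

Inorder:   [10, 14, 15, 16, 20, 27]
Postorder: [14, 15, 10, 20, 16, 27]
Algorithm: postorder visits root last, so walk postorder right-to-left;
each value is the root of the current inorder slice — split it at that
value, recurse on the right subtree first, then the left.
Recursive splits:
  root=27; inorder splits into left=[10, 14, 15, 16, 20], right=[]
  root=16; inorder splits into left=[10, 14, 15], right=[20]
  root=20; inorder splits into left=[], right=[]
  root=10; inorder splits into left=[], right=[14, 15]
  root=15; inorder splits into left=[14], right=[]
  root=14; inorder splits into left=[], right=[]
Reconstructed level-order: [27, 16, 10, 20, 15, 14]


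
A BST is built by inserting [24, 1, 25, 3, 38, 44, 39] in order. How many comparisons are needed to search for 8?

Search path for 8: 24 -> 1 -> 3
Found: False
Comparisons: 3


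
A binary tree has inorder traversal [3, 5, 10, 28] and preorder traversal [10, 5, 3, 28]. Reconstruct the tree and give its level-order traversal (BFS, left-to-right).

Inorder:  [3, 5, 10, 28]
Preorder: [10, 5, 3, 28]
Algorithm: preorder visits root first, so consume preorder in order;
for each root, split the current inorder slice at that value into
left-subtree inorder and right-subtree inorder, then recurse.
Recursive splits:
  root=10; inorder splits into left=[3, 5], right=[28]
  root=5; inorder splits into left=[3], right=[]
  root=3; inorder splits into left=[], right=[]
  root=28; inorder splits into left=[], right=[]
Reconstructed level-order: [10, 5, 28, 3]


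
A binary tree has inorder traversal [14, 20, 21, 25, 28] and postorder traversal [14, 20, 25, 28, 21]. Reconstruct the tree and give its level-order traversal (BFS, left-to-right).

Inorder:   [14, 20, 21, 25, 28]
Postorder: [14, 20, 25, 28, 21]
Algorithm: postorder visits root last, so walk postorder right-to-left;
each value is the root of the current inorder slice — split it at that
value, recurse on the right subtree first, then the left.
Recursive splits:
  root=21; inorder splits into left=[14, 20], right=[25, 28]
  root=28; inorder splits into left=[25], right=[]
  root=25; inorder splits into left=[], right=[]
  root=20; inorder splits into left=[14], right=[]
  root=14; inorder splits into left=[], right=[]
Reconstructed level-order: [21, 20, 28, 14, 25]


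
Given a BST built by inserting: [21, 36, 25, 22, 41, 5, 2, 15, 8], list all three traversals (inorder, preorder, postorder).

Tree insertion order: [21, 36, 25, 22, 41, 5, 2, 15, 8]
Tree (level-order array): [21, 5, 36, 2, 15, 25, 41, None, None, 8, None, 22]
Inorder (L, root, R): [2, 5, 8, 15, 21, 22, 25, 36, 41]
Preorder (root, L, R): [21, 5, 2, 15, 8, 36, 25, 22, 41]
Postorder (L, R, root): [2, 8, 15, 5, 22, 25, 41, 36, 21]


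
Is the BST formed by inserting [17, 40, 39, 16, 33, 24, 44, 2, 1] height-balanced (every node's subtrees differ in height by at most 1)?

Tree (level-order array): [17, 16, 40, 2, None, 39, 44, 1, None, 33, None, None, None, None, None, 24]
Definition: a tree is height-balanced if, at every node, |h(left) - h(right)| <= 1 (empty subtree has height -1).
Bottom-up per-node check:
  node 1: h_left=-1, h_right=-1, diff=0 [OK], height=0
  node 2: h_left=0, h_right=-1, diff=1 [OK], height=1
  node 16: h_left=1, h_right=-1, diff=2 [FAIL (|1--1|=2 > 1)], height=2
  node 24: h_left=-1, h_right=-1, diff=0 [OK], height=0
  node 33: h_left=0, h_right=-1, diff=1 [OK], height=1
  node 39: h_left=1, h_right=-1, diff=2 [FAIL (|1--1|=2 > 1)], height=2
  node 44: h_left=-1, h_right=-1, diff=0 [OK], height=0
  node 40: h_left=2, h_right=0, diff=2 [FAIL (|2-0|=2 > 1)], height=3
  node 17: h_left=2, h_right=3, diff=1 [OK], height=4
Node 16 violates the condition: |1 - -1| = 2 > 1.
Result: Not balanced


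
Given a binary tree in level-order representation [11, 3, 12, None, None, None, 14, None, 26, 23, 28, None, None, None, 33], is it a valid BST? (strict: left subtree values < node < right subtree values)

Level-order array: [11, 3, 12, None, None, None, 14, None, 26, 23, 28, None, None, None, 33]
Validate using subtree bounds (lo, hi): at each node, require lo < value < hi,
then recurse left with hi=value and right with lo=value.
Preorder trace (stopping at first violation):
  at node 11 with bounds (-inf, +inf): OK
  at node 3 with bounds (-inf, 11): OK
  at node 12 with bounds (11, +inf): OK
  at node 14 with bounds (12, +inf): OK
  at node 26 with bounds (14, +inf): OK
  at node 23 with bounds (14, 26): OK
  at node 28 with bounds (26, +inf): OK
  at node 33 with bounds (28, +inf): OK
No violation found at any node.
Result: Valid BST


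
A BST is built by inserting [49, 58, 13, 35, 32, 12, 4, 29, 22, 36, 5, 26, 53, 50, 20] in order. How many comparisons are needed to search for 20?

Search path for 20: 49 -> 13 -> 35 -> 32 -> 29 -> 22 -> 20
Found: True
Comparisons: 7


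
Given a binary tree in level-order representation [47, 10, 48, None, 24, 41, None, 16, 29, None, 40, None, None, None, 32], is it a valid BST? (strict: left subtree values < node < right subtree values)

Level-order array: [47, 10, 48, None, 24, 41, None, 16, 29, None, 40, None, None, None, 32]
Validate using subtree bounds (lo, hi): at each node, require lo < value < hi,
then recurse left with hi=value and right with lo=value.
Preorder trace (stopping at first violation):
  at node 47 with bounds (-inf, +inf): OK
  at node 10 with bounds (-inf, 47): OK
  at node 24 with bounds (10, 47): OK
  at node 16 with bounds (10, 24): OK
  at node 29 with bounds (24, 47): OK
  at node 32 with bounds (29, 47): OK
  at node 48 with bounds (47, +inf): OK
  at node 41 with bounds (47, 48): VIOLATION
Node 41 violates its bound: not (47 < 41 < 48).
Result: Not a valid BST


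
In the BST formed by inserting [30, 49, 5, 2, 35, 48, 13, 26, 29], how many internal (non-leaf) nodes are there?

Tree built from: [30, 49, 5, 2, 35, 48, 13, 26, 29]
Tree (level-order array): [30, 5, 49, 2, 13, 35, None, None, None, None, 26, None, 48, None, 29]
Rule: An internal node has at least one child.
Per-node child counts:
  node 30: 2 child(ren)
  node 5: 2 child(ren)
  node 2: 0 child(ren)
  node 13: 1 child(ren)
  node 26: 1 child(ren)
  node 29: 0 child(ren)
  node 49: 1 child(ren)
  node 35: 1 child(ren)
  node 48: 0 child(ren)
Matching nodes: [30, 5, 13, 26, 49, 35]
Count of internal (non-leaf) nodes: 6


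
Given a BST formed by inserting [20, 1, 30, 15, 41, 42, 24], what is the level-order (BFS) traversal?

Tree insertion order: [20, 1, 30, 15, 41, 42, 24]
Tree (level-order array): [20, 1, 30, None, 15, 24, 41, None, None, None, None, None, 42]
BFS from the root, enqueuing left then right child of each popped node:
  queue [20] -> pop 20, enqueue [1, 30], visited so far: [20]
  queue [1, 30] -> pop 1, enqueue [15], visited so far: [20, 1]
  queue [30, 15] -> pop 30, enqueue [24, 41], visited so far: [20, 1, 30]
  queue [15, 24, 41] -> pop 15, enqueue [none], visited so far: [20, 1, 30, 15]
  queue [24, 41] -> pop 24, enqueue [none], visited so far: [20, 1, 30, 15, 24]
  queue [41] -> pop 41, enqueue [42], visited so far: [20, 1, 30, 15, 24, 41]
  queue [42] -> pop 42, enqueue [none], visited so far: [20, 1, 30, 15, 24, 41, 42]
Result: [20, 1, 30, 15, 24, 41, 42]


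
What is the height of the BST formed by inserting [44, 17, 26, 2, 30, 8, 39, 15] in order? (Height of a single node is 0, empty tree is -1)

Insertion order: [44, 17, 26, 2, 30, 8, 39, 15]
Tree (level-order array): [44, 17, None, 2, 26, None, 8, None, 30, None, 15, None, 39]
Compute height bottom-up (empty subtree = -1):
  height(15) = 1 + max(-1, -1) = 0
  height(8) = 1 + max(-1, 0) = 1
  height(2) = 1 + max(-1, 1) = 2
  height(39) = 1 + max(-1, -1) = 0
  height(30) = 1 + max(-1, 0) = 1
  height(26) = 1 + max(-1, 1) = 2
  height(17) = 1 + max(2, 2) = 3
  height(44) = 1 + max(3, -1) = 4
Height = 4


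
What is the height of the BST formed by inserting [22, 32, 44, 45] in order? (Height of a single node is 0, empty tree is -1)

Insertion order: [22, 32, 44, 45]
Tree (level-order array): [22, None, 32, None, 44, None, 45]
Compute height bottom-up (empty subtree = -1):
  height(45) = 1 + max(-1, -1) = 0
  height(44) = 1 + max(-1, 0) = 1
  height(32) = 1 + max(-1, 1) = 2
  height(22) = 1 + max(-1, 2) = 3
Height = 3


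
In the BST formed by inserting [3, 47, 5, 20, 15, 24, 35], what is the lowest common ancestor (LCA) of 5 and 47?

Tree insertion order: [3, 47, 5, 20, 15, 24, 35]
Tree (level-order array): [3, None, 47, 5, None, None, 20, 15, 24, None, None, None, 35]
In a BST, the LCA of p=5, q=47 is the first node v on the
root-to-leaf path with p <= v <= q (go left if both < v, right if both > v).
Walk from root:
  at 3: both 5 and 47 > 3, go right
  at 47: 5 <= 47 <= 47, this is the LCA
LCA = 47


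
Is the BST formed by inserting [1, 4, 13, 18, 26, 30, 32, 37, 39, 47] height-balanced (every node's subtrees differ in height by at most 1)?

Tree (level-order array): [1, None, 4, None, 13, None, 18, None, 26, None, 30, None, 32, None, 37, None, 39, None, 47]
Definition: a tree is height-balanced if, at every node, |h(left) - h(right)| <= 1 (empty subtree has height -1).
Bottom-up per-node check:
  node 47: h_left=-1, h_right=-1, diff=0 [OK], height=0
  node 39: h_left=-1, h_right=0, diff=1 [OK], height=1
  node 37: h_left=-1, h_right=1, diff=2 [FAIL (|-1-1|=2 > 1)], height=2
  node 32: h_left=-1, h_right=2, diff=3 [FAIL (|-1-2|=3 > 1)], height=3
  node 30: h_left=-1, h_right=3, diff=4 [FAIL (|-1-3|=4 > 1)], height=4
  node 26: h_left=-1, h_right=4, diff=5 [FAIL (|-1-4|=5 > 1)], height=5
  node 18: h_left=-1, h_right=5, diff=6 [FAIL (|-1-5|=6 > 1)], height=6
  node 13: h_left=-1, h_right=6, diff=7 [FAIL (|-1-6|=7 > 1)], height=7
  node 4: h_left=-1, h_right=7, diff=8 [FAIL (|-1-7|=8 > 1)], height=8
  node 1: h_left=-1, h_right=8, diff=9 [FAIL (|-1-8|=9 > 1)], height=9
Node 37 violates the condition: |-1 - 1| = 2 > 1.
Result: Not balanced


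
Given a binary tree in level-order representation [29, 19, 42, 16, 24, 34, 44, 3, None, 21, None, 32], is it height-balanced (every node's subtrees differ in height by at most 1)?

Tree (level-order array): [29, 19, 42, 16, 24, 34, 44, 3, None, 21, None, 32]
Definition: a tree is height-balanced if, at every node, |h(left) - h(right)| <= 1 (empty subtree has height -1).
Bottom-up per-node check:
  node 3: h_left=-1, h_right=-1, diff=0 [OK], height=0
  node 16: h_left=0, h_right=-1, diff=1 [OK], height=1
  node 21: h_left=-1, h_right=-1, diff=0 [OK], height=0
  node 24: h_left=0, h_right=-1, diff=1 [OK], height=1
  node 19: h_left=1, h_right=1, diff=0 [OK], height=2
  node 32: h_left=-1, h_right=-1, diff=0 [OK], height=0
  node 34: h_left=0, h_right=-1, diff=1 [OK], height=1
  node 44: h_left=-1, h_right=-1, diff=0 [OK], height=0
  node 42: h_left=1, h_right=0, diff=1 [OK], height=2
  node 29: h_left=2, h_right=2, diff=0 [OK], height=3
All nodes satisfy the balance condition.
Result: Balanced


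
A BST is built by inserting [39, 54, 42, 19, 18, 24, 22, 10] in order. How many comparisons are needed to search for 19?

Search path for 19: 39 -> 19
Found: True
Comparisons: 2


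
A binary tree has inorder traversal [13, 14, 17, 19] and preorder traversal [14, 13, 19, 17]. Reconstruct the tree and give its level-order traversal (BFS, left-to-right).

Inorder:  [13, 14, 17, 19]
Preorder: [14, 13, 19, 17]
Algorithm: preorder visits root first, so consume preorder in order;
for each root, split the current inorder slice at that value into
left-subtree inorder and right-subtree inorder, then recurse.
Recursive splits:
  root=14; inorder splits into left=[13], right=[17, 19]
  root=13; inorder splits into left=[], right=[]
  root=19; inorder splits into left=[17], right=[]
  root=17; inorder splits into left=[], right=[]
Reconstructed level-order: [14, 13, 19, 17]


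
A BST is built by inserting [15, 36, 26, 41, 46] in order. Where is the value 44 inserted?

Starting tree (level order): [15, None, 36, 26, 41, None, None, None, 46]
Insertion path: 15 -> 36 -> 41 -> 46
Result: insert 44 as left child of 46
Final tree (level order): [15, None, 36, 26, 41, None, None, None, 46, 44]


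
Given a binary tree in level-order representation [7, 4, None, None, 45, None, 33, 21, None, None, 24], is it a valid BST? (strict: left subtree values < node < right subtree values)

Level-order array: [7, 4, None, None, 45, None, 33, 21, None, None, 24]
Validate using subtree bounds (lo, hi): at each node, require lo < value < hi,
then recurse left with hi=value and right with lo=value.
Preorder trace (stopping at first violation):
  at node 7 with bounds (-inf, +inf): OK
  at node 4 with bounds (-inf, 7): OK
  at node 45 with bounds (4, 7): VIOLATION
Node 45 violates its bound: not (4 < 45 < 7).
Result: Not a valid BST


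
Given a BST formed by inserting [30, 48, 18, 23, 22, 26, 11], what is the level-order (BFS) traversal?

Tree insertion order: [30, 48, 18, 23, 22, 26, 11]
Tree (level-order array): [30, 18, 48, 11, 23, None, None, None, None, 22, 26]
BFS from the root, enqueuing left then right child of each popped node:
  queue [30] -> pop 30, enqueue [18, 48], visited so far: [30]
  queue [18, 48] -> pop 18, enqueue [11, 23], visited so far: [30, 18]
  queue [48, 11, 23] -> pop 48, enqueue [none], visited so far: [30, 18, 48]
  queue [11, 23] -> pop 11, enqueue [none], visited so far: [30, 18, 48, 11]
  queue [23] -> pop 23, enqueue [22, 26], visited so far: [30, 18, 48, 11, 23]
  queue [22, 26] -> pop 22, enqueue [none], visited so far: [30, 18, 48, 11, 23, 22]
  queue [26] -> pop 26, enqueue [none], visited so far: [30, 18, 48, 11, 23, 22, 26]
Result: [30, 18, 48, 11, 23, 22, 26]


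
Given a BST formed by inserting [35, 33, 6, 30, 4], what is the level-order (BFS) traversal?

Tree insertion order: [35, 33, 6, 30, 4]
Tree (level-order array): [35, 33, None, 6, None, 4, 30]
BFS from the root, enqueuing left then right child of each popped node:
  queue [35] -> pop 35, enqueue [33], visited so far: [35]
  queue [33] -> pop 33, enqueue [6], visited so far: [35, 33]
  queue [6] -> pop 6, enqueue [4, 30], visited so far: [35, 33, 6]
  queue [4, 30] -> pop 4, enqueue [none], visited so far: [35, 33, 6, 4]
  queue [30] -> pop 30, enqueue [none], visited so far: [35, 33, 6, 4, 30]
Result: [35, 33, 6, 4, 30]


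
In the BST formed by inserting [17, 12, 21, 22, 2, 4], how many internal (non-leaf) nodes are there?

Tree built from: [17, 12, 21, 22, 2, 4]
Tree (level-order array): [17, 12, 21, 2, None, None, 22, None, 4]
Rule: An internal node has at least one child.
Per-node child counts:
  node 17: 2 child(ren)
  node 12: 1 child(ren)
  node 2: 1 child(ren)
  node 4: 0 child(ren)
  node 21: 1 child(ren)
  node 22: 0 child(ren)
Matching nodes: [17, 12, 2, 21]
Count of internal (non-leaf) nodes: 4


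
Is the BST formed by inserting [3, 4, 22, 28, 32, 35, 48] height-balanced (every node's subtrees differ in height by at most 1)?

Tree (level-order array): [3, None, 4, None, 22, None, 28, None, 32, None, 35, None, 48]
Definition: a tree is height-balanced if, at every node, |h(left) - h(right)| <= 1 (empty subtree has height -1).
Bottom-up per-node check:
  node 48: h_left=-1, h_right=-1, diff=0 [OK], height=0
  node 35: h_left=-1, h_right=0, diff=1 [OK], height=1
  node 32: h_left=-1, h_right=1, diff=2 [FAIL (|-1-1|=2 > 1)], height=2
  node 28: h_left=-1, h_right=2, diff=3 [FAIL (|-1-2|=3 > 1)], height=3
  node 22: h_left=-1, h_right=3, diff=4 [FAIL (|-1-3|=4 > 1)], height=4
  node 4: h_left=-1, h_right=4, diff=5 [FAIL (|-1-4|=5 > 1)], height=5
  node 3: h_left=-1, h_right=5, diff=6 [FAIL (|-1-5|=6 > 1)], height=6
Node 32 violates the condition: |-1 - 1| = 2 > 1.
Result: Not balanced


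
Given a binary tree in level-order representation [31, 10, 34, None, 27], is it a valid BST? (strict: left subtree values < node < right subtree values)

Level-order array: [31, 10, 34, None, 27]
Validate using subtree bounds (lo, hi): at each node, require lo < value < hi,
then recurse left with hi=value and right with lo=value.
Preorder trace (stopping at first violation):
  at node 31 with bounds (-inf, +inf): OK
  at node 10 with bounds (-inf, 31): OK
  at node 27 with bounds (10, 31): OK
  at node 34 with bounds (31, +inf): OK
No violation found at any node.
Result: Valid BST


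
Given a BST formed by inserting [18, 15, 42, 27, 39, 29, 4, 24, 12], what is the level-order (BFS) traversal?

Tree insertion order: [18, 15, 42, 27, 39, 29, 4, 24, 12]
Tree (level-order array): [18, 15, 42, 4, None, 27, None, None, 12, 24, 39, None, None, None, None, 29]
BFS from the root, enqueuing left then right child of each popped node:
  queue [18] -> pop 18, enqueue [15, 42], visited so far: [18]
  queue [15, 42] -> pop 15, enqueue [4], visited so far: [18, 15]
  queue [42, 4] -> pop 42, enqueue [27], visited so far: [18, 15, 42]
  queue [4, 27] -> pop 4, enqueue [12], visited so far: [18, 15, 42, 4]
  queue [27, 12] -> pop 27, enqueue [24, 39], visited so far: [18, 15, 42, 4, 27]
  queue [12, 24, 39] -> pop 12, enqueue [none], visited so far: [18, 15, 42, 4, 27, 12]
  queue [24, 39] -> pop 24, enqueue [none], visited so far: [18, 15, 42, 4, 27, 12, 24]
  queue [39] -> pop 39, enqueue [29], visited so far: [18, 15, 42, 4, 27, 12, 24, 39]
  queue [29] -> pop 29, enqueue [none], visited so far: [18, 15, 42, 4, 27, 12, 24, 39, 29]
Result: [18, 15, 42, 4, 27, 12, 24, 39, 29]


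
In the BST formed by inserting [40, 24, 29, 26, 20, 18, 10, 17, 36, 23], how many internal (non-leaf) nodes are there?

Tree built from: [40, 24, 29, 26, 20, 18, 10, 17, 36, 23]
Tree (level-order array): [40, 24, None, 20, 29, 18, 23, 26, 36, 10, None, None, None, None, None, None, None, None, 17]
Rule: An internal node has at least one child.
Per-node child counts:
  node 40: 1 child(ren)
  node 24: 2 child(ren)
  node 20: 2 child(ren)
  node 18: 1 child(ren)
  node 10: 1 child(ren)
  node 17: 0 child(ren)
  node 23: 0 child(ren)
  node 29: 2 child(ren)
  node 26: 0 child(ren)
  node 36: 0 child(ren)
Matching nodes: [40, 24, 20, 18, 10, 29]
Count of internal (non-leaf) nodes: 6


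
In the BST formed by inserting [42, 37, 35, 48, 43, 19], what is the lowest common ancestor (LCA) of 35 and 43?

Tree insertion order: [42, 37, 35, 48, 43, 19]
Tree (level-order array): [42, 37, 48, 35, None, 43, None, 19]
In a BST, the LCA of p=35, q=43 is the first node v on the
root-to-leaf path with p <= v <= q (go left if both < v, right if both > v).
Walk from root:
  at 42: 35 <= 42 <= 43, this is the LCA
LCA = 42


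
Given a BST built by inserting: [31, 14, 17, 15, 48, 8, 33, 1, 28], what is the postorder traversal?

Tree insertion order: [31, 14, 17, 15, 48, 8, 33, 1, 28]
Tree (level-order array): [31, 14, 48, 8, 17, 33, None, 1, None, 15, 28]
Postorder traversal: [1, 8, 15, 28, 17, 14, 33, 48, 31]


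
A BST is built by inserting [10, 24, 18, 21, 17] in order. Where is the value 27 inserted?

Starting tree (level order): [10, None, 24, 18, None, 17, 21]
Insertion path: 10 -> 24
Result: insert 27 as right child of 24
Final tree (level order): [10, None, 24, 18, 27, 17, 21]
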